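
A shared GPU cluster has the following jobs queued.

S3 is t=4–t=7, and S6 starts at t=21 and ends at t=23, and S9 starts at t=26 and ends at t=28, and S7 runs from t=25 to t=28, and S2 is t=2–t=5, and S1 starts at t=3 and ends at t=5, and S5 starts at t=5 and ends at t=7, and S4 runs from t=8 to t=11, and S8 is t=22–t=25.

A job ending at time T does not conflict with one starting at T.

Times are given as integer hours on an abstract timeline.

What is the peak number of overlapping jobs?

3

Walk through starts and ends in time order (an end at T is processed before a start at T):
t=2 start S2 → 1
t=3 start S1 → 2
t=4 start S3 → 3
t=5 end S1 → 2
t=5 end S2 → 1
t=5 start S5 → 2
t=7 end S3 → 1
t=7 end S5 → 0
t=8 start S4 → 1
t=11 end S4 → 0
t=21 start S6 → 1
t=22 start S8 → 2
t=23 end S6 → 1
t=25 end S8 → 0
t=25 start S7 → 1
t=26 start S9 → 2
t=28 end S7 → 1
t=28 end S9 → 0
Peak is 3, at t=4 (S1, S2, S3).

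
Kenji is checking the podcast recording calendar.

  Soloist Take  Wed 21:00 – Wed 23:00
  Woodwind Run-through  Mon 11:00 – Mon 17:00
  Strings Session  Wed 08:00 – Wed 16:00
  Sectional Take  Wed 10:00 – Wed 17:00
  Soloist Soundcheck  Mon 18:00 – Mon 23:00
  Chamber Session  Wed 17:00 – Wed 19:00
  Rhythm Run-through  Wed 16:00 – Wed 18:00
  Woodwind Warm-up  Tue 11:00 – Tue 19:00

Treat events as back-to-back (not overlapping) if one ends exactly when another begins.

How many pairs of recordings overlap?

Check each pair: they overlap iff neither finishes before the other starts.
Sorted by start: Woodwind Run-through, Soloist Soundcheck, Woodwind Warm-up, Strings Session, Sectional Take, Rhythm Run-through, Chamber Session, Soloist Take.
Soloist Soundcheck starts after Woodwind Run-through ends, so Woodwind Run-through has no further overlaps.
Woodwind Warm-up starts after Soloist Soundcheck ends, so Soloist Soundcheck has no further overlaps.
Strings Session starts after Woodwind Warm-up ends, so Woodwind Warm-up has no further overlaps.
Sectional Take starts before Strings Session ends → Strings Session and Sectional Take overlap.
Rhythm Run-through starts exactly when Strings Session ends (back-to-back, no overlap), so Strings Session has no further overlaps.
Rhythm Run-through starts before Sectional Take ends → Sectional Take and Rhythm Run-through overlap.
Chamber Session starts exactly when Sectional Take ends (back-to-back, no overlap), so Sectional Take has no further overlaps.
Chamber Session starts before Rhythm Run-through ends → Rhythm Run-through and Chamber Session overlap.
Soloist Take starts after Rhythm Run-through ends.
Soloist Take starts after Chamber Session ends.
Overlapping pairs: Chamber Session & Rhythm Run-through, Rhythm Run-through & Sectional Take, Sectional Take & Strings Session — 3 in total.

3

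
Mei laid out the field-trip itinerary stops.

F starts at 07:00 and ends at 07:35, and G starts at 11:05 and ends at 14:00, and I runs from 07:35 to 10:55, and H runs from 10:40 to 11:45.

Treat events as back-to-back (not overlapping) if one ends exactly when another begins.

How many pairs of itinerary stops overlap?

2

Sorted by start: F, I, H, G.
I starts exactly when F ends (back-to-back, no overlap); F is clear from here.
H starts before I ends → I and H overlap.
G starts after I ends.
G starts before H ends → H and G overlap.
Overlapping pairs: G & H, H & I — 2 in total.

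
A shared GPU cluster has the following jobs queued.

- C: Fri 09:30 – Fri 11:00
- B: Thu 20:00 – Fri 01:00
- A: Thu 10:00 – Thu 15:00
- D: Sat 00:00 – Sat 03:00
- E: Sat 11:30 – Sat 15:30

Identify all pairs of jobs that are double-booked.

Sorted by start: A, B, C, D, E.
B starts after A ends — done with A.
C starts after B ends — done with B.
D starts after C ends — done with C.
E starts after D ends.

no overlapping pairs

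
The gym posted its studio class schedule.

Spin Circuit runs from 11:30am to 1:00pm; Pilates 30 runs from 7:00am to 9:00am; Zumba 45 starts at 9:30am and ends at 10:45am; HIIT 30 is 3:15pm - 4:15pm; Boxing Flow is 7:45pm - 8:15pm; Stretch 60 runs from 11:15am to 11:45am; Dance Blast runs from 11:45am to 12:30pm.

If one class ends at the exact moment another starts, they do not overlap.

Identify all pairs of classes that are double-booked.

Dance Blast & Spin Circuit, Spin Circuit & Stretch 60

Sorted by start: Pilates 30, Zumba 45, Stretch 60, Spin Circuit, Dance Blast, HIIT 30, Boxing Flow.
Zumba 45 starts after Pilates 30 ends, so Pilates 30 has no further overlaps.
Stretch 60 starts after Zumba 45 ends, so Zumba 45 has no further overlaps.
Spin Circuit starts before Stretch 60 ends → Stretch 60 and Spin Circuit overlap.
Dance Blast starts exactly when Stretch 60 ends (back-to-back, no overlap), so Stretch 60 has no further overlaps.
Dance Blast starts before Spin Circuit ends → Spin Circuit and Dance Blast overlap.
HIIT 30 starts after Spin Circuit ends, so Spin Circuit has no further overlaps.
HIIT 30 starts after Dance Blast ends, so Dance Blast has no further overlaps.
Boxing Flow starts after HIIT 30 ends.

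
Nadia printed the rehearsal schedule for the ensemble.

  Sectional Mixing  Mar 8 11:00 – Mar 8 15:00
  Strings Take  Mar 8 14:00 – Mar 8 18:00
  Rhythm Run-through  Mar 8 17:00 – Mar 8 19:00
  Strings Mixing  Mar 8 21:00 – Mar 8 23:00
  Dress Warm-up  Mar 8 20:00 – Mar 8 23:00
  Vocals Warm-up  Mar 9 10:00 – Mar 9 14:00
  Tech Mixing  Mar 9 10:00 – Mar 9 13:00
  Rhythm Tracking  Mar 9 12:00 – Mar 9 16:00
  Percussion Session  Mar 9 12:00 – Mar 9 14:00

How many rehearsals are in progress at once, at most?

4

Sort all start/end points and keep a running count:
Mar 8 11:00 start Sectional Mixing → 1
Mar 8 14:00 start Strings Take → 2
Mar 8 15:00 end Sectional Mixing → 1
Mar 8 17:00 start Rhythm Run-through → 2
Mar 8 18:00 end Strings Take → 1
Mar 8 19:00 end Rhythm Run-through → 0
Mar 8 20:00 start Dress Warm-up → 1
Mar 8 21:00 start Strings Mixing → 2
Mar 8 23:00 end Dress Warm-up → 1
Mar 8 23:00 end Strings Mixing → 0
Mar 9 10:00 start Tech Mixing → 1
Mar 9 10:00 start Vocals Warm-up → 2
Mar 9 12:00 start Percussion Session → 3
Mar 9 12:00 start Rhythm Tracking → 4
Mar 9 13:00 end Tech Mixing → 3
Mar 9 14:00 end Percussion Session → 2
Mar 9 14:00 end Vocals Warm-up → 1
Mar 9 16:00 end Rhythm Tracking → 0
Peak is 4, at Mar 9 12:00 (Percussion Session, Rhythm Tracking, Tech Mixing, Vocals Warm-up).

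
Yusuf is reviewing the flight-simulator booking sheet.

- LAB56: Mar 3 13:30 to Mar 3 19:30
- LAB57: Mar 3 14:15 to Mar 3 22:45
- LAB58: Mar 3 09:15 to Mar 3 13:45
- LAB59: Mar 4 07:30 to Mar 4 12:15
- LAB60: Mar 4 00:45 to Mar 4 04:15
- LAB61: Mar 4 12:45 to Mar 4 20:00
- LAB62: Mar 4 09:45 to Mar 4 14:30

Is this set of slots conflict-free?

No

Sorted by start: LAB58, LAB56, LAB57, LAB60, LAB59, LAB62, LAB61.
LAB56 starts before LAB58 ends → LAB58 and LAB56 overlap.
That's a conflict, so the schedule is not conflict-free.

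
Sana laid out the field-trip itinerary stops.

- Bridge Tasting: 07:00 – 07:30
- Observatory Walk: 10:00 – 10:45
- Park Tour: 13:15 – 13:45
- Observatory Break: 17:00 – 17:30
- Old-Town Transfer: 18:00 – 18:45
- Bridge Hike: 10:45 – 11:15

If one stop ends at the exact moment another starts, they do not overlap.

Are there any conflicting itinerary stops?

Sorted by start: Bridge Tasting, Observatory Walk, Bridge Hike, Park Tour, Observatory Break, Old-Town Transfer.
Observatory Walk starts after Bridge Tasting ends, so Bridge Tasting has no further overlaps.
Bridge Hike starts exactly when Observatory Walk ends (back-to-back, no overlap), so Observatory Walk has no further overlaps.
Park Tour starts after Bridge Hike ends, so Bridge Hike has no further overlaps.
Observatory Break starts after Park Tour ends, so Park Tour has no further overlaps.
Old-Town Transfer starts after Observatory Break ends.
Every pair is clear; the schedule has no overlaps.

No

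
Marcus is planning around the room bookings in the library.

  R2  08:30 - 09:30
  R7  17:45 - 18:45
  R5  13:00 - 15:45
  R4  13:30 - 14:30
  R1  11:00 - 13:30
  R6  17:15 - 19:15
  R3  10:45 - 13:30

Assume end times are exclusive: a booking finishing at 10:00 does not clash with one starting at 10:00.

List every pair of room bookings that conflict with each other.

Sorted by start: R2, R3, R1, R5, R4, R6, R7.
R3 starts after R2 ends, so R2 has no further overlaps.
R1 starts before R3 ends → R3 and R1 overlap.
R5 starts before R3 ends → R3 and R5 overlap.
R4 starts exactly when R3 ends (back-to-back, no overlap), so R3 has no further overlaps.
R5 starts before R1 ends → R1 and R5 overlap.
R4 starts exactly when R1 ends (back-to-back, no overlap), so R1 has no further overlaps.
R4 starts before R5 ends → R5 and R4 overlap.
R6 starts after R5 ends, so R5 has no further overlaps.
R6 starts after R4 ends, so R4 has no further overlaps.
R7 starts before R6 ends → R6 and R7 overlap.

R1 & R3, R1 & R5, R3 & R5, R4 & R5, R6 & R7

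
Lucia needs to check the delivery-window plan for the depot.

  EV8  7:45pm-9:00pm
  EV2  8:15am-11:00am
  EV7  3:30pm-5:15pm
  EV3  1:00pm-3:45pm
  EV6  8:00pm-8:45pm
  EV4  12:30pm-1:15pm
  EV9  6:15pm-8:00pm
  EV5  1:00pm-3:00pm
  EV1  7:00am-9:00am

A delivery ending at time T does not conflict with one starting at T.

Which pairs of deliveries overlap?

Sorted by start: EV1, EV2, EV4, EV3, EV5, EV7, EV9, EV8, EV6.
EV2 starts before EV1 ends → EV1 and EV2 overlap.
EV4 starts after EV1 ends; EV1 is clear from here.
EV4 starts after EV2 ends; EV2 is clear from here.
EV3 starts before EV4 ends → EV4 and EV3 overlap.
EV5 starts before EV4 ends → EV4 and EV5 overlap.
EV7 starts after EV4 ends; EV4 is clear from here.
EV5 starts before EV3 ends → EV3 and EV5 overlap.
EV7 starts before EV3 ends → EV3 and EV7 overlap.
EV9 starts after EV3 ends; EV3 is clear from here.
EV7 starts after EV5 ends; EV5 is clear from here.
EV9 starts after EV7 ends; EV7 is clear from here.
EV8 starts before EV9 ends → EV9 and EV8 overlap.
EV6 starts exactly when EV9 ends (back-to-back, no overlap).
EV6 starts before EV8 ends → EV8 and EV6 overlap.

EV1 & EV2, EV3 & EV4, EV3 & EV5, EV3 & EV7, EV4 & EV5, EV6 & EV8, EV8 & EV9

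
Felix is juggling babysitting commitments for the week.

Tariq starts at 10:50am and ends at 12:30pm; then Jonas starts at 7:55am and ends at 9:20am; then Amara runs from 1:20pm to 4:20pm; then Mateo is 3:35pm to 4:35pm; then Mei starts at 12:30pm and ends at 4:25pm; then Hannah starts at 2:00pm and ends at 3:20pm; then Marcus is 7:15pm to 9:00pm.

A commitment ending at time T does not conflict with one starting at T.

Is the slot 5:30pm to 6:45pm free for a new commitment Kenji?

Yes — the slot is free

Jonas: ends 9:20am at or before Kenji starts 5:30pm → clear.
Tariq: ends 12:30pm at or before Kenji starts 5:30pm → clear.
Mei: ends 4:25pm at or before Kenji starts 5:30pm → clear.
Amara: ends 4:20pm at or before Kenji starts 5:30pm → clear.
Hannah: ends 3:20pm at or before Kenji starts 5:30pm → clear.
Mateo: ends 4:35pm at or before Kenji starts 5:30pm → clear.
Marcus: starts 7:15pm at or after Kenji ends 6:45pm → clear.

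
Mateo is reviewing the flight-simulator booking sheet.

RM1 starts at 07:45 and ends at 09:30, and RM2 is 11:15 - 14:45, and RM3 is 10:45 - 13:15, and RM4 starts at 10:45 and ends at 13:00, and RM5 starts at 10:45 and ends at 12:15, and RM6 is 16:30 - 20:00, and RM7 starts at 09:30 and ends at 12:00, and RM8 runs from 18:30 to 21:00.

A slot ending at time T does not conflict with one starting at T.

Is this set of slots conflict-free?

Two intervals overlap when each starts before the other ends.
Sorted by start: RM1, RM7, RM3, RM4, RM5, RM2, RM6, RM8.
RM7 starts exactly when RM1 ends (back-to-back, no overlap); RM1 is clear from here.
RM3 starts before RM7 ends → RM7 and RM3 overlap.
That's a conflict, so the schedule is not conflict-free.

No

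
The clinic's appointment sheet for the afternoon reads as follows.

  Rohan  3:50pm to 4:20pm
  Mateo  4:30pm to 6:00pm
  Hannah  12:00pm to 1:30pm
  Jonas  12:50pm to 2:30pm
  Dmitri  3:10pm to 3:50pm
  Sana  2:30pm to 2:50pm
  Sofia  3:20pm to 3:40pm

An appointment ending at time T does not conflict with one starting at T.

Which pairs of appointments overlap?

Sorted by start: Hannah, Jonas, Sana, Dmitri, Sofia, Rohan, Mateo.
Jonas starts before Hannah ends → Hannah and Jonas overlap.
Sana starts after Hannah ends; Hannah is clear from here.
Sana starts exactly when Jonas ends (back-to-back, no overlap); Jonas is clear from here.
Dmitri starts after Sana ends; Sana is clear from here.
Sofia starts before Dmitri ends → Dmitri and Sofia overlap.
Rohan starts exactly when Dmitri ends (back-to-back, no overlap); Dmitri is clear from here.
Rohan starts after Sofia ends; Sofia is clear from here.
Mateo starts after Rohan ends.

Dmitri & Sofia, Hannah & Jonas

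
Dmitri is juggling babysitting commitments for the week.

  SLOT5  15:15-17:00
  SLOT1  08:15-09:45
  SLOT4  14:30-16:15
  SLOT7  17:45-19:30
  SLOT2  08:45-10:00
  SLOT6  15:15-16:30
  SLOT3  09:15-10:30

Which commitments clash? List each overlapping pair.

Sorted by start: SLOT1, SLOT2, SLOT3, SLOT4, SLOT5, SLOT6, SLOT7.
SLOT2 starts before SLOT1 ends → SLOT1 and SLOT2 overlap.
SLOT3 starts before SLOT1 ends → SLOT1 and SLOT3 overlap.
SLOT4 starts after SLOT1 ends, so nothing later overlaps SLOT1 either.
SLOT3 starts before SLOT2 ends → SLOT2 and SLOT3 overlap.
SLOT4 starts after SLOT2 ends, so nothing later overlaps SLOT2 either.
SLOT4 starts after SLOT3 ends, so nothing later overlaps SLOT3 either.
SLOT5 starts before SLOT4 ends → SLOT4 and SLOT5 overlap.
SLOT6 starts before SLOT4 ends → SLOT4 and SLOT6 overlap.
SLOT7 starts after SLOT4 ends.
SLOT6 starts before SLOT5 ends → SLOT5 and SLOT6 overlap.
SLOT7 starts after SLOT5 ends.
SLOT7 starts after SLOT6 ends.

SLOT1 & SLOT2, SLOT1 & SLOT3, SLOT2 & SLOT3, SLOT4 & SLOT5, SLOT4 & SLOT6, SLOT5 & SLOT6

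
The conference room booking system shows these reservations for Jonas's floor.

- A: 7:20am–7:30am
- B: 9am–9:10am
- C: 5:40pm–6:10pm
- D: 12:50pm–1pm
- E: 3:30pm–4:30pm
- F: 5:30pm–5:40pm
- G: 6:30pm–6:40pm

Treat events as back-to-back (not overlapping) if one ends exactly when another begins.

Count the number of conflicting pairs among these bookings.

Sorted by start: A, B, D, E, F, C, G.
B starts after A ends, so nothing later overlaps A either.
D starts after B ends, so nothing later overlaps B either.
E starts after D ends, so nothing later overlaps D either.
F starts after E ends, so nothing later overlaps E either.
C starts exactly when F ends (back-to-back, no overlap), so nothing later overlaps F either.
G starts after C ends.
No pair overlaps.

0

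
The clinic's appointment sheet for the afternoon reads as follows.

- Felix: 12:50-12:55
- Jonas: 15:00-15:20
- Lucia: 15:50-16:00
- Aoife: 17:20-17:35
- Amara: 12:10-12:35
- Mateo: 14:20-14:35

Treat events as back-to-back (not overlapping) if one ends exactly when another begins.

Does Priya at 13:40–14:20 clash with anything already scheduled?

Amara: ends 12:35 at or before Priya starts 13:40 → clear.
Felix: ends 12:55 at or before Priya starts 13:40 → clear.
Mateo: starts 14:20 at or after Priya ends 14:20 → clear.
Jonas: starts 15:00 at or after Priya ends 14:20 → clear.
Lucia: starts 15:50 at or after Priya ends 14:20 → clear.
Aoife: starts 17:20 at or after Priya ends 14:20 → clear.

No — it doesn't clash with anything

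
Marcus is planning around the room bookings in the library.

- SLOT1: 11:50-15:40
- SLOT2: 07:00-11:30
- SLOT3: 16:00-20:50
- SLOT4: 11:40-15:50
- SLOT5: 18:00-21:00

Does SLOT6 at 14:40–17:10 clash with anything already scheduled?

Yes — it overlaps SLOT1, SLOT3, SLOT4

SLOT2: ends 11:30 at or before SLOT6 starts 14:40 → clear.
SLOT4: starts 11:40 before SLOT6 ends 17:10, and ends 15:50 after SLOT6 starts 14:40 → overlap.
SLOT1: starts 11:50 before SLOT6 ends 17:10, and ends 15:40 after SLOT6 starts 14:40 → overlap.
SLOT3: starts 16:00 before SLOT6 ends 17:10, and ends 20:50 after SLOT6 starts 14:40 → overlap.
SLOT5: starts 18:00 at or after SLOT6 ends 17:10 → clear.
SLOT6 overlaps SLOT1, SLOT3, SLOT4.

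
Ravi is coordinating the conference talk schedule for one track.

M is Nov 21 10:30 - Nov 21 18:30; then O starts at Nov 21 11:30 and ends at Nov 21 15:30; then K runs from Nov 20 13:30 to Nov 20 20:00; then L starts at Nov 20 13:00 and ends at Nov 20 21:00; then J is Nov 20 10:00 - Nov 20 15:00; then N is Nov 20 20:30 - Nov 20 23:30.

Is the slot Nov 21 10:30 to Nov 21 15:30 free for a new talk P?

No — it overlaps M, O

J: ends Nov 20 15:00 at or before P starts Nov 21 10:30 → clear.
L: ends Nov 20 21:00 at or before P starts Nov 21 10:30 → clear.
K: ends Nov 20 20:00 at or before P starts Nov 21 10:30 → clear.
N: ends Nov 20 23:30 at or before P starts Nov 21 10:30 → clear.
M: starts Nov 21 10:30 before P ends Nov 21 15:30, and ends Nov 21 18:30 after P starts Nov 21 10:30 → overlap.
O: starts Nov 21 11:30 before P ends Nov 21 15:30, and ends Nov 21 15:30 after P starts Nov 21 10:30 → overlap.
P overlaps M, O.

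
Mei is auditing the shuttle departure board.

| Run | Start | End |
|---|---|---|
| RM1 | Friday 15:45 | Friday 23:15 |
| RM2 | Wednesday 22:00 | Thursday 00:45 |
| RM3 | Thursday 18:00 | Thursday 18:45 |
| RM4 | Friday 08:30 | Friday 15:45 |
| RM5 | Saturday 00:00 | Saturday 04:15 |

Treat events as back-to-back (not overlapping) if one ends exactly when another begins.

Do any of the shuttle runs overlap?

Sorted by start: RM2, RM3, RM4, RM1, RM5.
RM3 starts after RM2 ends — done with RM2.
RM4 starts after RM3 ends — done with RM3.
RM1 starts exactly when RM4 ends (back-to-back, no overlap) — done with RM4.
RM5 starts after RM1 ends.
Every pair is clear; the schedule has no overlaps.

No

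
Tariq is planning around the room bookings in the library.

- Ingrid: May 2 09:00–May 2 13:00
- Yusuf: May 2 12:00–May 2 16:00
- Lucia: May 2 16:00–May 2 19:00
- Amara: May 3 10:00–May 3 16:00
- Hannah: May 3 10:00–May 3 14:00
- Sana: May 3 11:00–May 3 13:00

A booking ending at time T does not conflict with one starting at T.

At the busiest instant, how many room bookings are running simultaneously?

Sweep the timeline, counting +1 at each start and −1 at each end (ends before starts at a tie):
May 2 09:00 start Ingrid → 1
May 2 12:00 start Yusuf → 2
May 2 13:00 end Ingrid → 1
May 2 16:00 end Yusuf → 0
May 2 16:00 start Lucia → 1
May 2 19:00 end Lucia → 0
May 3 10:00 start Amara → 1
May 3 10:00 start Hannah → 2
May 3 11:00 start Sana → 3
May 3 13:00 end Sana → 2
May 3 14:00 end Hannah → 1
May 3 16:00 end Amara → 0
Peak is 3, at May 3 11:00 (Amara, Hannah, Sana).

3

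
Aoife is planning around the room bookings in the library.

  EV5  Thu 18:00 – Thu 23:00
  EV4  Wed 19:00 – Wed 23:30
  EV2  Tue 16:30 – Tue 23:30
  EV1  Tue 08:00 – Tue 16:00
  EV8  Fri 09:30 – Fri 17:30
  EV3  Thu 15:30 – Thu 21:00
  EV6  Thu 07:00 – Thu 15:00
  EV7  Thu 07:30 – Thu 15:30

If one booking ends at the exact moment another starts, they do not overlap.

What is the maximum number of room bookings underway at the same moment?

2

Sweep the timeline, counting +1 at each start and −1 at each end (ends before starts at a tie):
Tue 08:00 start EV1 → 1
Tue 16:00 end EV1 → 0
Tue 16:30 start EV2 → 1
Tue 23:30 end EV2 → 0
Wed 19:00 start EV4 → 1
Wed 23:30 end EV4 → 0
Thu 07:00 start EV6 → 1
Thu 07:30 start EV7 → 2
Thu 15:00 end EV6 → 1
Thu 15:30 end EV7 → 0
Thu 15:30 start EV3 → 1
Thu 18:00 start EV5 → 2
Thu 21:00 end EV3 → 1
Thu 23:00 end EV5 → 0
Fri 09:30 start EV8 → 1
Fri 17:30 end EV8 → 0
Peak is 2, at Thu 07:30 (EV6, EV7).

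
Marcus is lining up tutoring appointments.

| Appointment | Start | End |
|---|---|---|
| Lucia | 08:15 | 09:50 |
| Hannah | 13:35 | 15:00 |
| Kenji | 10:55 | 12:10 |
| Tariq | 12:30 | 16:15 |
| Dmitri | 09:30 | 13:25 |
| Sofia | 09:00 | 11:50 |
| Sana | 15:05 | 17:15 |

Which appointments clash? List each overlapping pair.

Sorted by start: Lucia, Sofia, Dmitri, Kenji, Tariq, Hannah, Sana.
Sofia starts before Lucia ends → Lucia and Sofia overlap.
Dmitri starts before Lucia ends → Lucia and Dmitri overlap.
Kenji starts after Lucia ends, so Lucia has no further overlaps.
Dmitri starts before Sofia ends → Sofia and Dmitri overlap.
Kenji starts before Sofia ends → Sofia and Kenji overlap.
Tariq starts after Sofia ends, so Sofia has no further overlaps.
Kenji starts before Dmitri ends → Dmitri and Kenji overlap.
Tariq starts before Dmitri ends → Dmitri and Tariq overlap.
Hannah starts after Dmitri ends, so Dmitri has no further overlaps.
Tariq starts after Kenji ends, so Kenji has no further overlaps.
Hannah starts before Tariq ends → Tariq and Hannah overlap.
Sana starts before Tariq ends → Tariq and Sana overlap.
Sana starts after Hannah ends.

Dmitri & Kenji, Dmitri & Lucia, Dmitri & Sofia, Dmitri & Tariq, Hannah & Tariq, Kenji & Sofia, Lucia & Sofia, Sana & Tariq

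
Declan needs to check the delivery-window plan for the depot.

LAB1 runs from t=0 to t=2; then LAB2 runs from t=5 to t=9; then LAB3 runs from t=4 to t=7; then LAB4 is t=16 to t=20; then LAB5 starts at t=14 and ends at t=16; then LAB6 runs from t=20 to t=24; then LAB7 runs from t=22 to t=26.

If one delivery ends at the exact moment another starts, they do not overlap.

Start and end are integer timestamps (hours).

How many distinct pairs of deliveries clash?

Check each pair: they overlap iff neither finishes before the other starts.
Sorted by start: LAB1, LAB3, LAB2, LAB5, LAB4, LAB6, LAB7.
LAB3 starts after LAB1 ends — done with LAB1.
LAB2 starts before LAB3 ends → LAB3 and LAB2 overlap.
LAB5 starts after LAB3 ends — done with LAB3.
LAB5 starts after LAB2 ends — done with LAB2.
LAB4 starts exactly when LAB5 ends (back-to-back, no overlap) — done with LAB5.
LAB6 starts exactly when LAB4 ends (back-to-back, no overlap) — done with LAB4.
LAB7 starts before LAB6 ends → LAB6 and LAB7 overlap.
Overlapping pairs: LAB2 & LAB3, LAB6 & LAB7 — 2 in total.

2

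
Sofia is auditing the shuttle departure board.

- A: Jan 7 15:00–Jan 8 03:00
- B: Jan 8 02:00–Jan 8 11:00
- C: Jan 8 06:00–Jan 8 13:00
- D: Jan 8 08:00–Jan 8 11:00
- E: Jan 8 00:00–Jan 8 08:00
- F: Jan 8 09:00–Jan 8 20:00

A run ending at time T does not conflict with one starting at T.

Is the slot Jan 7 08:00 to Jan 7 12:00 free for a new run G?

Yes — the slot is free

A: starts Jan 7 15:00 at or after G ends Jan 7 12:00 → clear.
E: starts Jan 8 00:00 at or after G ends Jan 7 12:00 → clear.
B: starts Jan 8 02:00 at or after G ends Jan 7 12:00 → clear.
C: starts Jan 8 06:00 at or after G ends Jan 7 12:00 → clear.
D: starts Jan 8 08:00 at or after G ends Jan 7 12:00 → clear.
F: starts Jan 8 09:00 at or after G ends Jan 7 12:00 → clear.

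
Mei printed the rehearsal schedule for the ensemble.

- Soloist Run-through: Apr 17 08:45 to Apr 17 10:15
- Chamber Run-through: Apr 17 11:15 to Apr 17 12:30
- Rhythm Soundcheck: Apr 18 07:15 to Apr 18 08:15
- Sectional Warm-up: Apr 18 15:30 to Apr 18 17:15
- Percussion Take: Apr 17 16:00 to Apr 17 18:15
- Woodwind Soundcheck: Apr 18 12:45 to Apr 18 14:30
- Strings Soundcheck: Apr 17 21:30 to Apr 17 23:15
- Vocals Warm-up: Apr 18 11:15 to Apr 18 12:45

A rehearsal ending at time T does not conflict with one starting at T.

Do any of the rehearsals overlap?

Sorted by start: Soloist Run-through, Chamber Run-through, Percussion Take, Strings Soundcheck, Rhythm Soundcheck, Vocals Warm-up, Woodwind Soundcheck, Sectional Warm-up.
Chamber Run-through starts after Soloist Run-through ends, so Soloist Run-through has no further overlaps.
Percussion Take starts after Chamber Run-through ends, so Chamber Run-through has no further overlaps.
Strings Soundcheck starts after Percussion Take ends, so Percussion Take has no further overlaps.
Rhythm Soundcheck starts after Strings Soundcheck ends, so Strings Soundcheck has no further overlaps.
Vocals Warm-up starts after Rhythm Soundcheck ends, so Rhythm Soundcheck has no further overlaps.
Woodwind Soundcheck starts exactly when Vocals Warm-up ends (back-to-back, no overlap), so Vocals Warm-up has no further overlaps.
Sectional Warm-up starts after Woodwind Soundcheck ends.
Every pair is clear; the schedule has no overlaps.

No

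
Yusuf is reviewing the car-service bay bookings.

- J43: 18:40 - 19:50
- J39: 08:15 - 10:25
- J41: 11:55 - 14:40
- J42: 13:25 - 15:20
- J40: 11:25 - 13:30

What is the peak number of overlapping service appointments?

3

Sort all start/end points and keep a running count:
08:15 start J39 → 1
10:25 end J39 → 0
11:25 start J40 → 1
11:55 start J41 → 2
13:25 start J42 → 3
13:30 end J40 → 2
14:40 end J41 → 1
15:20 end J42 → 0
18:40 start J43 → 1
19:50 end J43 → 0
Peak is 3, at 13:25 (J40, J41, J42).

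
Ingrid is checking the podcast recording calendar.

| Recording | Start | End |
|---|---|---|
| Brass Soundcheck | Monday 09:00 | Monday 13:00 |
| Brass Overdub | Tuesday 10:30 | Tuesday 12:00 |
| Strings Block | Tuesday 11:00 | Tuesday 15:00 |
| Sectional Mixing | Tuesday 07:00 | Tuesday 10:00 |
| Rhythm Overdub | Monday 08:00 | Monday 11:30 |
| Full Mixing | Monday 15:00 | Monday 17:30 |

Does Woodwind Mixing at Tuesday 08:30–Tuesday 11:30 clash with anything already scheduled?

Yes — it overlaps Brass Overdub, Sectional Mixing, Strings Block

Rhythm Overdub: ends Monday 11:30 at or before Woodwind Mixing starts Tuesday 08:30 → clear.
Brass Soundcheck: ends Monday 13:00 at or before Woodwind Mixing starts Tuesday 08:30 → clear.
Full Mixing: ends Monday 17:30 at or before Woodwind Mixing starts Tuesday 08:30 → clear.
Sectional Mixing: starts Tuesday 07:00 before Woodwind Mixing ends Tuesday 11:30, and ends Tuesday 10:00 after Woodwind Mixing starts Tuesday 08:30 → overlap.
Brass Overdub: starts Tuesday 10:30 before Woodwind Mixing ends Tuesday 11:30, and ends Tuesday 12:00 after Woodwind Mixing starts Tuesday 08:30 → overlap.
Strings Block: starts Tuesday 11:00 before Woodwind Mixing ends Tuesday 11:30, and ends Tuesday 15:00 after Woodwind Mixing starts Tuesday 08:30 → overlap.
Woodwind Mixing overlaps Sectional Mixing, Brass Overdub, Strings Block.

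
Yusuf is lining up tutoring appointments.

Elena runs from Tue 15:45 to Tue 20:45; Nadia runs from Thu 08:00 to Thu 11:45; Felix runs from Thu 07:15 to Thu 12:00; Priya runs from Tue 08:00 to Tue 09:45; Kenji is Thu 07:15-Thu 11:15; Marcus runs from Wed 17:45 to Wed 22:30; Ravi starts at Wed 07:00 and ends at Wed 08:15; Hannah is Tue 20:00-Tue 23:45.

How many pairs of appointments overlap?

Sorted by start: Priya, Elena, Hannah, Ravi, Marcus, Kenji, Felix, Nadia.
Elena starts after Priya ends, so nothing later overlaps Priya either.
Hannah starts before Elena ends → Elena and Hannah overlap.
Ravi starts after Elena ends, so nothing later overlaps Elena either.
Ravi starts after Hannah ends, so nothing later overlaps Hannah either.
Marcus starts after Ravi ends, so nothing later overlaps Ravi either.
Kenji starts after Marcus ends, so nothing later overlaps Marcus either.
Felix starts before Kenji ends → Kenji and Felix overlap.
Nadia starts before Kenji ends → Kenji and Nadia overlap.
Nadia starts before Felix ends → Felix and Nadia overlap.
Overlapping pairs: Elena & Hannah, Felix & Kenji, Felix & Nadia, Kenji & Nadia — 4 in total.

4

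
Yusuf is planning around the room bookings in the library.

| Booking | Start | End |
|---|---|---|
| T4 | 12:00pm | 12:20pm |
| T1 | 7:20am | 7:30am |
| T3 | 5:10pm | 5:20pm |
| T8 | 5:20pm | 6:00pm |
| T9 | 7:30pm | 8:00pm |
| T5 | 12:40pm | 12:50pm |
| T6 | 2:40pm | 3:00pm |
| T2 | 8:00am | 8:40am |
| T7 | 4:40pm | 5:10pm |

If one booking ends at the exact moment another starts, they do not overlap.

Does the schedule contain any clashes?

No

Sorted by start: T1, T2, T4, T5, T6, T7, T3, T8, T9.
T2 starts after T1 ends, so T1 has no further overlaps.
T4 starts after T2 ends, so T2 has no further overlaps.
T5 starts after T4 ends, so T4 has no further overlaps.
T6 starts after T5 ends, so T5 has no further overlaps.
T7 starts after T6 ends, so T6 has no further overlaps.
T3 starts exactly when T7 ends (back-to-back, no overlap), so T7 has no further overlaps.
T8 starts exactly when T3 ends (back-to-back, no overlap), so T3 has no further overlaps.
T9 starts after T8 ends.
Every pair is clear; the schedule has no overlaps.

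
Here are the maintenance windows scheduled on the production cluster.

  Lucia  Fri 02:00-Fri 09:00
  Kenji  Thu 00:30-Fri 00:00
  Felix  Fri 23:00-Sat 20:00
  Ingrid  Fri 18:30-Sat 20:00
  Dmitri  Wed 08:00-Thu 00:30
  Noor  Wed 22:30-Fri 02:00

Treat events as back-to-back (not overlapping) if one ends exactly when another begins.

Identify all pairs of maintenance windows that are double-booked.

Dmitri & Noor, Felix & Ingrid, Kenji & Noor

Sorted by start: Dmitri, Noor, Kenji, Lucia, Ingrid, Felix.
Noor starts before Dmitri ends → Dmitri and Noor overlap.
Kenji starts exactly when Dmitri ends (back-to-back, no overlap) — done with Dmitri.
Kenji starts before Noor ends → Noor and Kenji overlap.
Lucia starts exactly when Noor ends (back-to-back, no overlap) — done with Noor.
Lucia starts after Kenji ends — done with Kenji.
Ingrid starts after Lucia ends — done with Lucia.
Felix starts before Ingrid ends → Ingrid and Felix overlap.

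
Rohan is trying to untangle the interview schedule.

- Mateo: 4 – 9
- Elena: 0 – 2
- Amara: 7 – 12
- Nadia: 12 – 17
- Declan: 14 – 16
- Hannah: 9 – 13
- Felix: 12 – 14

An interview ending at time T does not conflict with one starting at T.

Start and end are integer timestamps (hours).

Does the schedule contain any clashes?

Sorted by start: Elena, Mateo, Amara, Hannah, Nadia, Felix, Declan.
Mateo starts after Elena ends, so nothing later overlaps Elena either.
Amara starts before Mateo ends → Mateo and Amara overlap.
That's a conflict, so the schedule is not conflict-free.

Yes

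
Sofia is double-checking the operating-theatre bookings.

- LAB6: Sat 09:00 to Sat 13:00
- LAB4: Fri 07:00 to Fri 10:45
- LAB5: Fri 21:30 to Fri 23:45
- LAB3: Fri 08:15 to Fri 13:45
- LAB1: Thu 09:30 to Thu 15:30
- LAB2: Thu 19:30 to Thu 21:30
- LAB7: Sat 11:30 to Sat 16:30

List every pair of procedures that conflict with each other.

Sorted by start: LAB1, LAB2, LAB4, LAB3, LAB5, LAB6, LAB7.
LAB2 starts after LAB1 ends; LAB1 is clear from here.
LAB4 starts after LAB2 ends; LAB2 is clear from here.
LAB3 starts before LAB4 ends → LAB4 and LAB3 overlap.
LAB5 starts after LAB4 ends; LAB4 is clear from here.
LAB5 starts after LAB3 ends; LAB3 is clear from here.
LAB6 starts after LAB5 ends; LAB5 is clear from here.
LAB7 starts before LAB6 ends → LAB6 and LAB7 overlap.

LAB3 & LAB4, LAB6 & LAB7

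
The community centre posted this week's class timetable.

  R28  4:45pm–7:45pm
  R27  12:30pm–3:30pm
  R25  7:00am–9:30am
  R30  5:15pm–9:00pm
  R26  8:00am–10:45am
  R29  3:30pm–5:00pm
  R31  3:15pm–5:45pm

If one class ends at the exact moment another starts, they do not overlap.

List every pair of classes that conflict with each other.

Sorted by start: R25, R26, R27, R31, R29, R28, R30.
R26 starts before R25 ends → R25 and R26 overlap.
R27 starts after R25 ends; R25 is clear from here.
R27 starts after R26 ends; R26 is clear from here.
R31 starts before R27 ends → R27 and R31 overlap.
R29 starts exactly when R27 ends (back-to-back, no overlap); R27 is clear from here.
R29 starts before R31 ends → R31 and R29 overlap.
R28 starts before R31 ends → R31 and R28 overlap.
R30 starts before R31 ends → R31 and R30 overlap.
R28 starts before R29 ends → R29 and R28 overlap.
R30 starts after R29 ends.
R30 starts before R28 ends → R28 and R30 overlap.

R25 & R26, R27 & R31, R28 & R29, R28 & R30, R28 & R31, R29 & R31, R30 & R31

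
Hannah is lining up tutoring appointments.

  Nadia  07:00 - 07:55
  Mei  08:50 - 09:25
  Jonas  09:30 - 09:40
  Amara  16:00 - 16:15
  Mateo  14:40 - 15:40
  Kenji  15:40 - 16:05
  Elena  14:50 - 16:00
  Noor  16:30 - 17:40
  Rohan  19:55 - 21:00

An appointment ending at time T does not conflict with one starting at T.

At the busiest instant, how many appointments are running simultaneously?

2

Walk through starts and ends in time order (an end at T is processed before a start at T):
07:00 start Nadia → 1
07:55 end Nadia → 0
08:50 start Mei → 1
09:25 end Mei → 0
09:30 start Jonas → 1
09:40 end Jonas → 0
14:40 start Mateo → 1
14:50 start Elena → 2
15:40 end Mateo → 1
15:40 start Kenji → 2
16:00 end Elena → 1
16:00 start Amara → 2
16:05 end Kenji → 1
16:15 end Amara → 0
16:30 start Noor → 1
17:40 end Noor → 0
19:55 start Rohan → 1
21:00 end Rohan → 0
Peak is 2, at 14:50 (Elena, Mateo).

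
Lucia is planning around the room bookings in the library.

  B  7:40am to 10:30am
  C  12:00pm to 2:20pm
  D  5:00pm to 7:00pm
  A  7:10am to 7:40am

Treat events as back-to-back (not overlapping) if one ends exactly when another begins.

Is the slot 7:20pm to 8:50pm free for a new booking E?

A: ends 7:40am at or before E starts 7:20pm → clear.
B: ends 10:30am at or before E starts 7:20pm → clear.
C: ends 2:20pm at or before E starts 7:20pm → clear.
D: ends 7:00pm at or before E starts 7:20pm → clear.

Yes — the slot is free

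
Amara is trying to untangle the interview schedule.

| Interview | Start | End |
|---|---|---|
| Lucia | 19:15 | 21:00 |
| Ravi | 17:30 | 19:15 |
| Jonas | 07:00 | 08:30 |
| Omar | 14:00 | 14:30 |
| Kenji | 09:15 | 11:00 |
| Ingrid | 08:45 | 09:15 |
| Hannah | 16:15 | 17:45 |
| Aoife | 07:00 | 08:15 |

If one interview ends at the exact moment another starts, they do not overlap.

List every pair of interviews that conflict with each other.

Aoife & Jonas, Hannah & Ravi

Sorted by start: Aoife, Jonas, Ingrid, Kenji, Omar, Hannah, Ravi, Lucia.
Jonas starts before Aoife ends → Aoife and Jonas overlap.
Ingrid starts after Aoife ends; Aoife is clear from here.
Ingrid starts after Jonas ends; Jonas is clear from here.
Kenji starts exactly when Ingrid ends (back-to-back, no overlap); Ingrid is clear from here.
Omar starts after Kenji ends; Kenji is clear from here.
Hannah starts after Omar ends; Omar is clear from here.
Ravi starts before Hannah ends → Hannah and Ravi overlap.
Lucia starts after Hannah ends.
Lucia starts exactly when Ravi ends (back-to-back, no overlap).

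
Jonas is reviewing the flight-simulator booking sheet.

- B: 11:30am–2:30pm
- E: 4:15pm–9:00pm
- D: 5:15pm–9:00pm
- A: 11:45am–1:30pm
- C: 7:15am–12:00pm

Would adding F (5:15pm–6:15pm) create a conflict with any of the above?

Yes — it overlaps D, E

C: ends 12:00pm at or before F starts 5:15pm → clear.
B: ends 2:30pm at or before F starts 5:15pm → clear.
A: ends 1:30pm at or before F starts 5:15pm → clear.
E: starts 4:15pm before F ends 6:15pm, and ends 9:00pm after F starts 5:15pm → overlap.
D: starts 5:15pm before F ends 6:15pm, and ends 9:00pm after F starts 5:15pm → overlap.
F overlaps D, E.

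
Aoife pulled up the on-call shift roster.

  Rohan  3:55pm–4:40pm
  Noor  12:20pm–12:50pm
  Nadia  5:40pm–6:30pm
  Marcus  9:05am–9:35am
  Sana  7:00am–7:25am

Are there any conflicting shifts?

Sorted by start: Sana, Marcus, Noor, Rohan, Nadia.
Marcus starts after Sana ends, so Sana has no further overlaps.
Noor starts after Marcus ends, so Marcus has no further overlaps.
Rohan starts after Noor ends, so Noor has no further overlaps.
Nadia starts after Rohan ends.
Every pair is clear; the schedule has no overlaps.

No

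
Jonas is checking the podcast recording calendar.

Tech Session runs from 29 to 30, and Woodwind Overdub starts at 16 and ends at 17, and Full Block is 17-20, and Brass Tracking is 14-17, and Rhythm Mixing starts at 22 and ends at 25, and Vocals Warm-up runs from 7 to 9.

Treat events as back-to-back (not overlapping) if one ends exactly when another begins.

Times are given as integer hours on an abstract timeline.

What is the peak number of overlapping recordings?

Walk through starts and ends in time order (an end at T is processed before a start at T):
7 start Vocals Warm-up → 1
9 end Vocals Warm-up → 0
14 start Brass Tracking → 1
16 start Woodwind Overdub → 2
17 end Brass Tracking → 1
17 end Woodwind Overdub → 0
17 start Full Block → 1
20 end Full Block → 0
22 start Rhythm Mixing → 1
25 end Rhythm Mixing → 0
29 start Tech Session → 1
30 end Tech Session → 0
Peak is 2, at 16 (Brass Tracking, Woodwind Overdub).

2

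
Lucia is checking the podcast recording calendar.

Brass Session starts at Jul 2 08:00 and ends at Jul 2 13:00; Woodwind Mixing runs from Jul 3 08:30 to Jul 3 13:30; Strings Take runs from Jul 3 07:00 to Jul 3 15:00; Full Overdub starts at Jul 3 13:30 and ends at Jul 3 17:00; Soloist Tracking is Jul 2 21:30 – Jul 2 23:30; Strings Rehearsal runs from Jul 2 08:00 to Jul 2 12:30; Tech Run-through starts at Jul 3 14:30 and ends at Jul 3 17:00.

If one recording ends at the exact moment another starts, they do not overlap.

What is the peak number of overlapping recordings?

3

Walk through starts and ends in time order (an end at T is processed before a start at T):
Jul 2 08:00 start Brass Session → 1
Jul 2 08:00 start Strings Rehearsal → 2
Jul 2 12:30 end Strings Rehearsal → 1
Jul 2 13:00 end Brass Session → 0
Jul 2 21:30 start Soloist Tracking → 1
Jul 2 23:30 end Soloist Tracking → 0
Jul 3 07:00 start Strings Take → 1
Jul 3 08:30 start Woodwind Mixing → 2
Jul 3 13:30 end Woodwind Mixing → 1
Jul 3 13:30 start Full Overdub → 2
Jul 3 14:30 start Tech Run-through → 3
Jul 3 15:00 end Strings Take → 2
Jul 3 17:00 end Full Overdub → 1
Jul 3 17:00 end Tech Run-through → 0
Peak is 3, at Jul 3 14:30 (Full Overdub, Strings Take, Tech Run-through).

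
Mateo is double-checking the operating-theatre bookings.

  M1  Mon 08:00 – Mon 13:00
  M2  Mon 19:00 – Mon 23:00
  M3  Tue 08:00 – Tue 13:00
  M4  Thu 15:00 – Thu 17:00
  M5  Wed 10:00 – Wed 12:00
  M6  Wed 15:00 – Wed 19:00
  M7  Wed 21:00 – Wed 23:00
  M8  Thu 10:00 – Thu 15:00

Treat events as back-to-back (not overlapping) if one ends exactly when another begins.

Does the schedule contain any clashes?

No

Check each pair: they overlap iff neither finishes before the other starts.
Sorted by start: M1, M2, M3, M5, M6, M7, M8, M4.
M2 starts after M1 ends; M1 is clear from here.
M3 starts after M2 ends; M2 is clear from here.
M5 starts after M3 ends; M3 is clear from here.
M6 starts after M5 ends; M5 is clear from here.
M7 starts after M6 ends; M6 is clear from here.
M8 starts after M7 ends; M7 is clear from here.
M4 starts exactly when M8 ends (back-to-back, no overlap).
Every pair is clear; the schedule has no overlaps.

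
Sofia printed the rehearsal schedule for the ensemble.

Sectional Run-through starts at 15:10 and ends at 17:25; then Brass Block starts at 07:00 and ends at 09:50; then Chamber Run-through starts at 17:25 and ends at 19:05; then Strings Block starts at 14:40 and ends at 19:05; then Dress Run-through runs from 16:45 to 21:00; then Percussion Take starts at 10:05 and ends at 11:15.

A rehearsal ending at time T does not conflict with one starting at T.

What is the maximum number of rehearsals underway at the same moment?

Sweep the timeline, counting +1 at each start and −1 at each end (ends before starts at a tie):
07:00 start Brass Block → 1
09:50 end Brass Block → 0
10:05 start Percussion Take → 1
11:15 end Percussion Take → 0
14:40 start Strings Block → 1
15:10 start Sectional Run-through → 2
16:45 start Dress Run-through → 3
17:25 end Sectional Run-through → 2
17:25 start Chamber Run-through → 3
19:05 end Chamber Run-through → 2
19:05 end Strings Block → 1
21:00 end Dress Run-through → 0
Peak is 3, at 16:45 (Dress Run-through, Sectional Run-through, Strings Block).

3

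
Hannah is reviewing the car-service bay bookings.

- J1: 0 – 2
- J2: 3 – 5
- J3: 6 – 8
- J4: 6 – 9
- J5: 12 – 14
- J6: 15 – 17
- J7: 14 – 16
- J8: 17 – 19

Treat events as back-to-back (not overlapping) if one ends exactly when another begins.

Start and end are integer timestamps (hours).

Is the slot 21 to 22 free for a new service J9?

Yes — the slot is free

J1: ends 2 at or before J9 starts 21 → clear.
J2: ends 5 at or before J9 starts 21 → clear.
J3: ends 8 at or before J9 starts 21 → clear.
J4: ends 9 at or before J9 starts 21 → clear.
J5: ends 14 at or before J9 starts 21 → clear.
J7: ends 16 at or before J9 starts 21 → clear.
J6: ends 17 at or before J9 starts 21 → clear.
J8: ends 19 at or before J9 starts 21 → clear.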